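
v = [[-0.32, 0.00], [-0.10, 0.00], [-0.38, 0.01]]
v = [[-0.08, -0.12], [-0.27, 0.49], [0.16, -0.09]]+[[-0.24, 0.12], [0.17, -0.49], [-0.54, 0.10]]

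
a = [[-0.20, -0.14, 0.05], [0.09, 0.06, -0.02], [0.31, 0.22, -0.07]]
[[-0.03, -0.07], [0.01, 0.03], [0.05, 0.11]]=a @ [[0.09, 0.21],  [0.08, 0.19],  [-0.03, -0.07]]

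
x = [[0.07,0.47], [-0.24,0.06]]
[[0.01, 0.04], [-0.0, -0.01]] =x @ [[0.01,0.08],[0.01,0.07]]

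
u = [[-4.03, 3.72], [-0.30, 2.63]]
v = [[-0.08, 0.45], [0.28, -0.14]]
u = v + [[-3.95, 3.27], [-0.58, 2.77]]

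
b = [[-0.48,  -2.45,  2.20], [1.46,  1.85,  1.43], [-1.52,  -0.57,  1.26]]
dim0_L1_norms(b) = [3.46, 4.87, 4.89]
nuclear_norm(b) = 7.69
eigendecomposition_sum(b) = [[-0.32+1.28j, (-0.96+0.55j), (1.47+0.32j)], [0.87+0.07j, (0.46+0.58j), 0.06-1.00j], [(-0.68+0.22j), (-0.53-0.29j), (0.28+0.77j)]] + [[(-0.32-1.28j), -0.96-0.55j, (1.47-0.32j)], [(0.87-0.07j), (0.46-0.58j), (0.06+1j)], [(-0.68-0.22j), -0.53+0.29j, 0.28-0.77j]] + [[(0.16-0j), (-0.52-0j), -0.74+0.00j],  [(-0.28+0j), 0.93+0.00j, (1.32-0j)],  [-0.15+0.00j, 0.50+0.00j, (0.7-0j)]]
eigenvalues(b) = [(0.42+2.63j), (0.42-2.63j), (1.79+0j)]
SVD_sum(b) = [[-1.30,-2.42,1.57], [0.54,1.0,-0.65], [-0.69,-1.29,0.84]] + [[0.35,0.29,0.73], [0.99,0.81,2.06], [0.11,0.09,0.22]] + [[0.47, -0.32, -0.1],[-0.07, 0.04, 0.01],[-0.93, 0.63, 0.2]]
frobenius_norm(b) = 4.78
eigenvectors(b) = [[0.76+0.00j, 0.76-0.00j, -0.44+0.00j], [(-0.08-0.5j), -0.08+0.50j, (0.79+0j)], [(0.22+0.35j), (0.22-0.35j), (0.42+0j)]]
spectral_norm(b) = 3.81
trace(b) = 2.63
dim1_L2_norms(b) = [3.33, 2.76, 2.05]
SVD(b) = [[0.83, -0.33, 0.45], [-0.34, -0.94, -0.06], [0.44, -0.10, -0.89]] @ diag([3.814172372516666, 2.5879047661879695, 1.2843823550143338]) @ [[-0.41, -0.76, 0.50], [-0.41, -0.33, -0.85], [0.82, -0.55, -0.17]]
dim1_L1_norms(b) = [5.13, 4.74, 3.35]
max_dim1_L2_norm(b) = 3.33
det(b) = 12.68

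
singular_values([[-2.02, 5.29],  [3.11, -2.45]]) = [6.69, 1.72]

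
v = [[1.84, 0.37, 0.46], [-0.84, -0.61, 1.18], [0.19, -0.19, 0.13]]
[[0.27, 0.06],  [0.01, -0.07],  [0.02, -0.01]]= v@[[0.1, 0.02], [0.07, 0.07], [0.12, -0.01]]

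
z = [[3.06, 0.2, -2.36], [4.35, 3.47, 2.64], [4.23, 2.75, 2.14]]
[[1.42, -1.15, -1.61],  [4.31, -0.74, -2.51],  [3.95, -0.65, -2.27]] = z @ [[0.66, -0.10, -0.37], [0.21, -0.34, -0.39], [0.27, 0.33, 0.17]]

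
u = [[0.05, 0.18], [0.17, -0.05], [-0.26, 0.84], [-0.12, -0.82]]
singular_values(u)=[1.19, 0.32]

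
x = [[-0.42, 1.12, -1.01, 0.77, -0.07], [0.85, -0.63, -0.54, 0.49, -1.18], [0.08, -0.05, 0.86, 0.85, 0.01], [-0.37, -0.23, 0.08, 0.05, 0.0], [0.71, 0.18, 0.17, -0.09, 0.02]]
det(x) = -0.011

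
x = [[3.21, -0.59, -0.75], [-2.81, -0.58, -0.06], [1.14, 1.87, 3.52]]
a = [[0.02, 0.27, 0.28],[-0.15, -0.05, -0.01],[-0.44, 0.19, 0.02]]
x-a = [[3.19,  -0.86,  -1.03],[-2.66,  -0.53,  -0.05],[1.58,  1.68,  3.50]]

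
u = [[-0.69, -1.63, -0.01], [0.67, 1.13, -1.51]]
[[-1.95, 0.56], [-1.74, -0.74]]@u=[[1.72,3.81,-0.83],[0.70,2.00,1.13]]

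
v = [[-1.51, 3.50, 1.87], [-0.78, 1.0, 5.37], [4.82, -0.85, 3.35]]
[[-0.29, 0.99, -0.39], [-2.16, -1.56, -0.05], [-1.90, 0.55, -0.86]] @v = [[-2.21,  0.31,  3.47],[4.24,  -9.08,  -12.58],[-1.71,  -5.37,  -3.48]]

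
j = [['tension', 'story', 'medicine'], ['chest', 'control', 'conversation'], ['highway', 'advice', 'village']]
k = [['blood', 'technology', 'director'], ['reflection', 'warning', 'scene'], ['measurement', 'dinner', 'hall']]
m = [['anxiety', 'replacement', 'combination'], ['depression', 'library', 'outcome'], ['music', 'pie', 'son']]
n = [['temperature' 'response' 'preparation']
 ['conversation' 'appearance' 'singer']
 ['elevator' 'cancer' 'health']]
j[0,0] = 'tension'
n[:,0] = ['temperature', 'conversation', 'elevator']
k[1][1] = 'warning'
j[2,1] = 'advice'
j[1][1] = 'control'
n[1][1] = 'appearance'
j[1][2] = 'conversation'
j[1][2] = 'conversation'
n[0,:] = ['temperature', 'response', 'preparation']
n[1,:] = ['conversation', 'appearance', 'singer']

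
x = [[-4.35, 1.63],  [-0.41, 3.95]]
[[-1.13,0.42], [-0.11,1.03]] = x @ [[0.26, 0.00],  [0.0, 0.26]]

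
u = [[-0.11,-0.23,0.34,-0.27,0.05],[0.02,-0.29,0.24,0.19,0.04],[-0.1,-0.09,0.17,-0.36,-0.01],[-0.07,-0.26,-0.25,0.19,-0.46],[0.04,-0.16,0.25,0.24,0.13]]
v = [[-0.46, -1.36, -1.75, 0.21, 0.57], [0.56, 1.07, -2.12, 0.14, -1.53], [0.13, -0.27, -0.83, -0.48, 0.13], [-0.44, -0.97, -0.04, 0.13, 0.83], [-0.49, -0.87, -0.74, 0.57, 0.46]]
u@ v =[[0.06,  0.03,  0.37,  -0.23,  0.13], [-0.24,  -0.62,  0.34,  -0.1,  0.66], [0.18,  0.35,  0.25,  -0.17,  -0.2], [-0.00,  0.1,  1.21,  -0.17,  0.27], [-0.24,  -0.64,  -0.04,  -0.03,  0.56]]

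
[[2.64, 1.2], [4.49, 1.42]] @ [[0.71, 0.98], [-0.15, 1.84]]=[[1.69, 4.8], [2.97, 7.01]]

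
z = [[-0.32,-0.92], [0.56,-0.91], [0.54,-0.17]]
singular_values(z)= [1.34, 0.79]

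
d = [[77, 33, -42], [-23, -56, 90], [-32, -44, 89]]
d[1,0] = -23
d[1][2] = 90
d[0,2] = -42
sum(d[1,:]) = 11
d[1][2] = 90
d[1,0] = -23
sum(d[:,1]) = -67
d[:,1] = [33, -56, -44]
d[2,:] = [-32, -44, 89]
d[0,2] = -42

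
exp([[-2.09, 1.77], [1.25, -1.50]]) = [[0.33, 0.42], [0.3, 0.47]]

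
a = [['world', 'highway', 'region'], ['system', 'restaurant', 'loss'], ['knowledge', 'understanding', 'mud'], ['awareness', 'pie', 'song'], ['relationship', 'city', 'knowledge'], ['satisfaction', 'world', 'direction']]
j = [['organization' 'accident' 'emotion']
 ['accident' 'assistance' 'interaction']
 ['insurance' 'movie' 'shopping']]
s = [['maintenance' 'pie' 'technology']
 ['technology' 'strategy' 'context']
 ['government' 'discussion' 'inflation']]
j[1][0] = 'accident'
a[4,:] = ['relationship', 'city', 'knowledge']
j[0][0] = 'organization'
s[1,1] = 'strategy'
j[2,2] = 'shopping'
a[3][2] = 'song'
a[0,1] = 'highway'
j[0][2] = 'emotion'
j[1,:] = ['accident', 'assistance', 'interaction']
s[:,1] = ['pie', 'strategy', 'discussion']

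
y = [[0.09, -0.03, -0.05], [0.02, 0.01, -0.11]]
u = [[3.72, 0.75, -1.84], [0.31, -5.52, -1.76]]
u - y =[[3.63, 0.78, -1.79],[0.29, -5.53, -1.65]]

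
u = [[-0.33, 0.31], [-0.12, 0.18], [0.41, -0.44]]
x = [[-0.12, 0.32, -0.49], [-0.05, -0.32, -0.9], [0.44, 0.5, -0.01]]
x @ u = [[-0.20,0.24], [-0.31,0.32], [-0.21,0.23]]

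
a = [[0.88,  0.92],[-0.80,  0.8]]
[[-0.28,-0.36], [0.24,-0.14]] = a @ [[-0.31, -0.11],[-0.01, -0.29]]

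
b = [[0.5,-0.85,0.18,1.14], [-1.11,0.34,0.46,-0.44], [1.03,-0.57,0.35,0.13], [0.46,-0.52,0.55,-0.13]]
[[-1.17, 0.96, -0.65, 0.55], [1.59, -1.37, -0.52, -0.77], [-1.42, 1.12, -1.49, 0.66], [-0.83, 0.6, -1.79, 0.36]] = b@[[-0.83, 0.68, -0.37, 0.39], [1.49, -1.22, 0.76, -0.70], [0.68, -0.69, -2.11, -0.36], [0.34, -0.26, 0.49, -0.15]]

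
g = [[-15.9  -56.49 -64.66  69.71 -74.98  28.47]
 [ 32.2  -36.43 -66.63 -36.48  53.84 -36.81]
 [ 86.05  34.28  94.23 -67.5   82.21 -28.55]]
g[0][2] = -64.66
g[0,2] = -64.66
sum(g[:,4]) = 61.06999999999999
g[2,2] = 94.23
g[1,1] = -36.43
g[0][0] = -15.9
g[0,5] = 28.47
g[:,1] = [-56.49, -36.43, 34.28]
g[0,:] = [-15.9, -56.49, -64.66, 69.71, -74.98, 28.47]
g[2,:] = [86.05, 34.28, 94.23, -67.5, 82.21, -28.55]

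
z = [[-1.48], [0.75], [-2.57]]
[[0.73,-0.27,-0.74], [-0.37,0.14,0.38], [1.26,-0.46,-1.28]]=z @ [[-0.49, 0.18, 0.5]]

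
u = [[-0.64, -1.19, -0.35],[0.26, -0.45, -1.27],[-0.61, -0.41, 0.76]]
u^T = [[-0.64, 0.26, -0.61], [-1.19, -0.45, -0.41], [-0.35, -1.27, 0.76]]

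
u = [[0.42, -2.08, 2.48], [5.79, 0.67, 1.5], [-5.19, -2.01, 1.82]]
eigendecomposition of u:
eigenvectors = [[(0.15+0.46j), (0.15-0.46j), -0.16+0.00j], [0.64+0.00j, (0.64-0j), 0.76+0.00j], [-0.40+0.45j, -0.40-0.45j, 0.62+0.00j]]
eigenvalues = [(1.11+5.24j), (1.11-5.24j), (0.69+0j)]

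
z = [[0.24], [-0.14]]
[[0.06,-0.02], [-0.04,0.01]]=z @[[0.26,-0.08]]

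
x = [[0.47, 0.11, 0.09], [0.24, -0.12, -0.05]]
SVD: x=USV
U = [[-0.91, -0.41], [-0.41, 0.91]]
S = [0.53, 0.18]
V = [[-0.99, -0.09, -0.12], [0.14, -0.87, -0.47]]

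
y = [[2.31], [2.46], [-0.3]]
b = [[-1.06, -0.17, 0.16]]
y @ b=[[-2.45, -0.39, 0.37],[-2.61, -0.42, 0.39],[0.32, 0.05, -0.05]]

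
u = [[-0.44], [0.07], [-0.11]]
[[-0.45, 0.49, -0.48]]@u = [[0.29]]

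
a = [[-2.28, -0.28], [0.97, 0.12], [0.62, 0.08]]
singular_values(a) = [2.57, 0.0]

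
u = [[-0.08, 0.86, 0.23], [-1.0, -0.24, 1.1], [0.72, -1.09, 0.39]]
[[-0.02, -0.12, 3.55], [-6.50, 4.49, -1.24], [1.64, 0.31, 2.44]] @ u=[[2.68, -3.86, 1.25],[-4.86, -5.32, 2.96],[1.32, -1.32, 1.67]]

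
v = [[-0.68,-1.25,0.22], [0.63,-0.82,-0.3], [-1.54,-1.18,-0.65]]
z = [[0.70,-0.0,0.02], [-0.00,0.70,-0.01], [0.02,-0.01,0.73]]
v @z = [[-0.47, -0.88, 0.16], [0.43, -0.57, -0.2], [-1.09, -0.82, -0.49]]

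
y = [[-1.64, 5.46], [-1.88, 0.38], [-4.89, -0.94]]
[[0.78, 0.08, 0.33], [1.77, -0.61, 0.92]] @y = [[-3.04, 3.98], [-6.25, 8.57]]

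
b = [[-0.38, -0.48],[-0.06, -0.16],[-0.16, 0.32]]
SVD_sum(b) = [[-0.29, -0.53], [-0.08, -0.15], [0.1, 0.18]] + [[-0.09, 0.05],[0.02, -0.01],[-0.26, 0.14]]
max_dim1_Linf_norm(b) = 0.48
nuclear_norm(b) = 0.97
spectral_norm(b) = 0.66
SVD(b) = [[-0.91, 0.34], [-0.26, -0.07], [0.31, 0.94]] @ diag([0.6590989311470933, 0.3123917395847067]) @ [[0.48,0.88], [-0.88,0.48]]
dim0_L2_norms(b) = [0.42, 0.6]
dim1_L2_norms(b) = [0.61, 0.17, 0.36]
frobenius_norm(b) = 0.73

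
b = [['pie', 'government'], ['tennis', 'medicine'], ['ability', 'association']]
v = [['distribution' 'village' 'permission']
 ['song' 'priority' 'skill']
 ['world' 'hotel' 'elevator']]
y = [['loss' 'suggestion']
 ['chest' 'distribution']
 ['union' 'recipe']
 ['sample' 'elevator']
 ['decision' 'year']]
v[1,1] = 'priority'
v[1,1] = 'priority'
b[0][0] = 'pie'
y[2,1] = 'recipe'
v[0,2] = 'permission'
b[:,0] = ['pie', 'tennis', 'ability']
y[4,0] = 'decision'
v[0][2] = 'permission'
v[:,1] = ['village', 'priority', 'hotel']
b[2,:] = ['ability', 'association']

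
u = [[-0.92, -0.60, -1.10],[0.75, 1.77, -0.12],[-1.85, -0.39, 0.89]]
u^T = [[-0.92, 0.75, -1.85], [-0.6, 1.77, -0.39], [-1.1, -0.12, 0.89]]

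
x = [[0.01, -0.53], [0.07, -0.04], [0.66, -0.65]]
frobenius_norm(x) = 1.07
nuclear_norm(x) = 1.36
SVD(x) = [[-0.43, 0.9], [-0.07, -0.09], [-0.9, -0.42]] @ diag([1.0146203279114718, 0.34080139405351156]) @ [[-0.6, 0.80], [-0.80, -0.6]]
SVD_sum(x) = [[0.26,-0.35], [0.04,-0.06], [0.55,-0.73]] + [[-0.25, -0.18],[0.03, 0.02],[0.11, 0.08]]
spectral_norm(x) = 1.01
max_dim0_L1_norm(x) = 1.22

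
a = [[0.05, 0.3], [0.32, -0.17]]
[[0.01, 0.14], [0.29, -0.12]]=a @ [[0.84,-0.12], [-0.12,0.5]]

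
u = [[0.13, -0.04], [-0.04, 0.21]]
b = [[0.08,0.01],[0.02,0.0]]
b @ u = [[0.01, -0.00],[0.0, -0.00]]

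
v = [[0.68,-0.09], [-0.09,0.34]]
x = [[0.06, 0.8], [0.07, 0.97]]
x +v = [[0.74, 0.71], [-0.02, 1.31]]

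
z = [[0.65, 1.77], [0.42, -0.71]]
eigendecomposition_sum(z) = [[0.86,0.86], [0.2,0.2]] + [[-0.21, 0.91], [0.22, -0.91]]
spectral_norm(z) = 1.96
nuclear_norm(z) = 2.58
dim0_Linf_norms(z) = [0.65, 1.77]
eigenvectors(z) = [[0.97, -0.71], [0.23, 0.71]]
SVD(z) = [[-0.96, 0.3], [0.30, 0.96]] @ diag([1.9646290990662836, 0.6132964235196583]) @ [[-0.25, -0.97], [0.97, -0.25]]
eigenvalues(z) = [1.07, -1.13]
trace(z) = -0.06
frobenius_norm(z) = 2.06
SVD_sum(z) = [[0.47, 1.82], [-0.15, -0.56]] + [[0.18, -0.05], [0.57, -0.15]]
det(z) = -1.20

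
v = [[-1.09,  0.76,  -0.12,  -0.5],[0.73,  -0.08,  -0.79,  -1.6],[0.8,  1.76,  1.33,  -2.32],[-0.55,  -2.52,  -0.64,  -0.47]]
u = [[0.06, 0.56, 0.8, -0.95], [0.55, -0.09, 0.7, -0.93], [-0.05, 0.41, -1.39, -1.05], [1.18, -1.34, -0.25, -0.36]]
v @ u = [[-0.23, -0.06, -0.05, 0.63], [-1.85, 2.24, 2.03, 0.79], [-1.79, 3.94, 0.6, -2.96], [-1.94, 0.29, -1.20, 3.71]]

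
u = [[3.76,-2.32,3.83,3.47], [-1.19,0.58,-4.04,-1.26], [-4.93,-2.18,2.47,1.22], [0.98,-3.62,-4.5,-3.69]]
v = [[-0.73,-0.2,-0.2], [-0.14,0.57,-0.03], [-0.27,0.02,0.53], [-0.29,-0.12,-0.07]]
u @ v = [[-4.46,-2.41,1.10], [2.24,0.64,-1.83], [2.88,-0.35,2.28], [2.08,-1.91,-2.21]]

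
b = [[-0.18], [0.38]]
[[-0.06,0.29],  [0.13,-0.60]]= b@[[0.35,-1.59]]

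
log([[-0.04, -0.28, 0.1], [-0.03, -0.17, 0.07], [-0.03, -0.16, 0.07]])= [[-4.46+0.92j, (9.13+5.69j), -5.22-2.19j], [(0.4+0.56j), -1.38+3.47j, (-1.24-1.34j)], [-0.04+0.53j, 5.13+3.24j, -7.28-1.25j]]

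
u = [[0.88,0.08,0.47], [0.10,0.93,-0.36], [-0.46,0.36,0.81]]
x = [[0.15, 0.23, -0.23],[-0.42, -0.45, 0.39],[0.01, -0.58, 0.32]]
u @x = [[0.1, -0.11, -0.02], [-0.38, -0.19, 0.22], [-0.21, -0.74, 0.51]]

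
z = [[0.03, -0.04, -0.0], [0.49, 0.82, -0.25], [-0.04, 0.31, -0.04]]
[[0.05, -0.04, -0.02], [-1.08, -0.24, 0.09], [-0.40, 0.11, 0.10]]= z@[[0.11, -0.59, 0.03], [-1.22, 0.44, 0.51], [0.52, 1.23, 1.39]]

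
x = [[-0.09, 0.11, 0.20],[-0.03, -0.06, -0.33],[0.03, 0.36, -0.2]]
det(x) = -0.02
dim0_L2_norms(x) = [0.1, 0.38, 0.43]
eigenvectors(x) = [[-0.99+0.00j, (-0.38-0.26j), (-0.38+0.26j)],[0.11+0.00j, (0.63+0j), (0.63-0j)],[(0.11+0j), 0.14-0.61j, (0.14+0.61j)]]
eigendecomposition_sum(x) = [[-0.13+0.00j,-0.09+0.00j,0.05-0.00j], [(0.01-0j),0.01-0.00j,(-0.01+0j)], [0.01-0.00j,0.01-0.00j,(-0.01+0j)]] + [[(0.02+0j), 0.10-0.10j, (0.07+0.11j)], [-0.02+0.01j, -0.03+0.19j, (-0.16-0.06j)], [(0.01+0.02j), (0.17+0.07j), (-0.1+0.14j)]] + [[0.02-0.00j, (0.1+0.1j), (0.07-0.11j)], [-0.02-0.01j, -0.03-0.19j, -0.16+0.06j], [(0.01-0.02j), (0.17-0.07j), -0.10-0.14j]]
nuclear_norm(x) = 0.91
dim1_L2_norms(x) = [0.25, 0.34, 0.41]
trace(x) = -0.35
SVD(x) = [[0.3,0.53,-0.79], [-0.58,-0.56,-0.59], [-0.76,0.64,0.14]] @ diag([0.45312179960638155, 0.3605348110430943, 0.09378317944916566]) @ [[-0.07,-0.45,0.89],[-0.03,0.89,0.45],[1.00,-0.0,0.08]]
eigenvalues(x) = [(-0.12+0j), (-0.11+0.33j), (-0.11-0.33j)]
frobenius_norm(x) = 0.59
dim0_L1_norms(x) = [0.15, 0.53, 0.73]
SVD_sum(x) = [[-0.01, -0.06, 0.12], [0.02, 0.12, -0.24], [0.02, 0.15, -0.30]] + [[-0.01, 0.17, 0.09],[0.01, -0.18, -0.09],[-0.01, 0.21, 0.1]] + [[-0.07, 0.00, -0.01], [-0.06, 0.00, -0.00], [0.01, -0.00, 0.0]]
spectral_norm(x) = 0.45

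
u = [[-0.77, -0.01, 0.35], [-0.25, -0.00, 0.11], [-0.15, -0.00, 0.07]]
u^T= [[-0.77, -0.25, -0.15], [-0.01, -0.0, -0.0], [0.35, 0.11, 0.07]]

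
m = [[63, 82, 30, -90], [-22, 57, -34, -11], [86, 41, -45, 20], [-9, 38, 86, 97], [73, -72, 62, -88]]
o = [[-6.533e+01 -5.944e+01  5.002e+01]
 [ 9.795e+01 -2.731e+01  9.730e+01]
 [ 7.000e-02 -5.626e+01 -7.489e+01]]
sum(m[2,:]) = 102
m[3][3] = 97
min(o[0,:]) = -65.33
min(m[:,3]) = -90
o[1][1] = -27.31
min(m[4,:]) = -88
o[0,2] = 50.02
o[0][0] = -65.33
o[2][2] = -74.89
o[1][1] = -27.31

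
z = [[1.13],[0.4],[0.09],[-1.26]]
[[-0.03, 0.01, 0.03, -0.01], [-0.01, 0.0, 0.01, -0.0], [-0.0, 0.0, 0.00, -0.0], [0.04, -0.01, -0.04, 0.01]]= z @ [[-0.03, 0.01, 0.03, -0.01]]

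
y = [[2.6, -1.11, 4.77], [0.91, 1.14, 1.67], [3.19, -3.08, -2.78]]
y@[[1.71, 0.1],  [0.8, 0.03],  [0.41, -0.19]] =[[5.51, -0.68], [3.15, -0.19], [1.85, 0.75]]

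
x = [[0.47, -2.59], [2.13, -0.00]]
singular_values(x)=[2.7, 2.04]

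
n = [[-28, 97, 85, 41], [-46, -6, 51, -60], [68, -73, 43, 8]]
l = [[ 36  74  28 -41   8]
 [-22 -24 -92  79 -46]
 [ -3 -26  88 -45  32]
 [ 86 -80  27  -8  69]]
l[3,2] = 27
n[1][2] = 51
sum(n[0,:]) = 195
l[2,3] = -45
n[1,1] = -6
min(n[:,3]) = -60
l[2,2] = 88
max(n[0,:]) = 97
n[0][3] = 41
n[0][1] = 97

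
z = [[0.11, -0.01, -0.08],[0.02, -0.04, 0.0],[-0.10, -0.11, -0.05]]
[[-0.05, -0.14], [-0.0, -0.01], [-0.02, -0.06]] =z@[[-0.08, -0.21], [0.02, 0.05], [0.50, 1.43]]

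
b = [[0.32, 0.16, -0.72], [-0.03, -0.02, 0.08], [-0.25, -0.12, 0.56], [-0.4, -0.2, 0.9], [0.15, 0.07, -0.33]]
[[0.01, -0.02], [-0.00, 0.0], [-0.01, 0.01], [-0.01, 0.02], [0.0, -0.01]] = b @ [[-0.03, 0.07], [0.03, -0.08], [-0.02, 0.04]]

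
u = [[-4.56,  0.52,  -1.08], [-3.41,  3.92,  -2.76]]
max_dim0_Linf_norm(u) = 4.56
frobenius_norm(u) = 7.54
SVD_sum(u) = [[-3.26, 2.06, -1.71], [-4.38, 2.77, -2.29]] + [[-1.30, -1.54, 0.63], [0.97, 1.15, -0.47]]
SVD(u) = [[-0.6, -0.80], [-0.80, 0.60]] @ diag([7.064101052166757, 2.6345732718557087]) @ [[0.77,-0.49,0.40],[0.62,0.73,-0.30]]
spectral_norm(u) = 7.06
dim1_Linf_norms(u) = [4.56, 3.92]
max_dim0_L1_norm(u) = 7.97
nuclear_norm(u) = 9.70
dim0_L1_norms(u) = [7.97, 4.44, 3.84]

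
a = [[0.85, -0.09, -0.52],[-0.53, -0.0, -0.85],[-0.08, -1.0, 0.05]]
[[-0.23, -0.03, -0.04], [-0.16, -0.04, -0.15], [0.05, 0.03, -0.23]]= a@[[-0.11,-0.01,0.06], [-0.03,-0.03,0.23], [0.26,0.05,0.14]]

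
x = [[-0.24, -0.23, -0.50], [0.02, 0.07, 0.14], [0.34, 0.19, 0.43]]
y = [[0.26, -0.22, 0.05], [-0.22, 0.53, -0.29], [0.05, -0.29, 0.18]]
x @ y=[[-0.04, 0.08, -0.04], [-0.0, -0.01, 0.01], [0.07, -0.1, 0.04]]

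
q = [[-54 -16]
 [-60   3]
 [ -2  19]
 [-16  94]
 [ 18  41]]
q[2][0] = -2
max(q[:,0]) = 18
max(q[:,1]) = 94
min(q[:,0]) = -60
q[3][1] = 94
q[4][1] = 41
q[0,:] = [-54, -16]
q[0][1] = -16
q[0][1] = -16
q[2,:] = [-2, 19]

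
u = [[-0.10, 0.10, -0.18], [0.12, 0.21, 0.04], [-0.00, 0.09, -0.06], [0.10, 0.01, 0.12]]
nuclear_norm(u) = 0.55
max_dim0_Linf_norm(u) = 0.21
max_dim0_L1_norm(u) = 0.41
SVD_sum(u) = [[-0.13, 0.02, -0.17], [0.05, -0.01, 0.07], [-0.03, 0.00, -0.04], [0.09, -0.01, 0.12]] + [[0.03, 0.08, -0.01], [0.07, 0.22, -0.03], [0.03, 0.09, -0.01], [0.01, 0.02, -0.00]] + [[-0.00, 0.00, 0.00], [-0.00, 0.0, 0.0], [0.0, -0.0, -0.00], [0.00, -0.00, -0.00]]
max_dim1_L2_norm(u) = 0.25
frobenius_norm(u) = 0.39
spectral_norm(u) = 0.28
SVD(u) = [[-0.75, -0.33, 0.24], [0.3, -0.87, 0.29], [-0.20, -0.35, -0.91], [0.55, -0.10, -0.16]] @ diag([0.2813861909806764, 0.26358830130773114, 0.0065588824574843605]) @ [[0.59, -0.09, 0.80], [-0.31, -0.94, 0.13], [-0.74, 0.32, 0.58]]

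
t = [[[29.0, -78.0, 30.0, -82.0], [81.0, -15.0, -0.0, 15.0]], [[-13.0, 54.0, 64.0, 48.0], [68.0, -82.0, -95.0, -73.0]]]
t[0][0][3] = -82.0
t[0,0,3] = -82.0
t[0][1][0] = 81.0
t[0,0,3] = -82.0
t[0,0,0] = 29.0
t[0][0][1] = -78.0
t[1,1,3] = -73.0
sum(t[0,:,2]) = 30.0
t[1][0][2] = 64.0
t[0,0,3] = -82.0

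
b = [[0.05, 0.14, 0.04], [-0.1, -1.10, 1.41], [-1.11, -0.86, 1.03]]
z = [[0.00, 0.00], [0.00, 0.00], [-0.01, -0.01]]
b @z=[[-0.0, -0.00], [-0.01, -0.01], [-0.01, -0.01]]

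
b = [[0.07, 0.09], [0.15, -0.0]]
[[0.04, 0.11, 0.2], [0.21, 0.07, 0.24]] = b@[[1.41, 0.47, 1.57],[-0.6, 0.83, 0.99]]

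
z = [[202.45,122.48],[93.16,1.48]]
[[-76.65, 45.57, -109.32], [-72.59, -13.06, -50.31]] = z @ [[-0.79, -0.15, -0.54], [0.68, 0.62, -0.0]]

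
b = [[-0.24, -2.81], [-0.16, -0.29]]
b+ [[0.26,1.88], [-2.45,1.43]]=[[0.02,  -0.93], [-2.61,  1.14]]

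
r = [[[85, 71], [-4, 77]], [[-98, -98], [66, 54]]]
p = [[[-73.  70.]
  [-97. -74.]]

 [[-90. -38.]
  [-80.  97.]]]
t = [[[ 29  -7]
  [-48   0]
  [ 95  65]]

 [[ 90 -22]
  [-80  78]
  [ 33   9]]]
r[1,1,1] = 54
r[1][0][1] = -98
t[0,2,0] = 95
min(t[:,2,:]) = 9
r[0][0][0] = 85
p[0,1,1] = -74.0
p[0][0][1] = 70.0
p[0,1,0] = -97.0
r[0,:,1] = [71, 77]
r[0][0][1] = 71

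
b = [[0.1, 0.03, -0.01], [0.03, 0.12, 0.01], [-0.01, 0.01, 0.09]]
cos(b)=[[0.99, -0.0, 0.0],[-0.0, 0.99, -0.00],[0.00, -0.0, 1.00]]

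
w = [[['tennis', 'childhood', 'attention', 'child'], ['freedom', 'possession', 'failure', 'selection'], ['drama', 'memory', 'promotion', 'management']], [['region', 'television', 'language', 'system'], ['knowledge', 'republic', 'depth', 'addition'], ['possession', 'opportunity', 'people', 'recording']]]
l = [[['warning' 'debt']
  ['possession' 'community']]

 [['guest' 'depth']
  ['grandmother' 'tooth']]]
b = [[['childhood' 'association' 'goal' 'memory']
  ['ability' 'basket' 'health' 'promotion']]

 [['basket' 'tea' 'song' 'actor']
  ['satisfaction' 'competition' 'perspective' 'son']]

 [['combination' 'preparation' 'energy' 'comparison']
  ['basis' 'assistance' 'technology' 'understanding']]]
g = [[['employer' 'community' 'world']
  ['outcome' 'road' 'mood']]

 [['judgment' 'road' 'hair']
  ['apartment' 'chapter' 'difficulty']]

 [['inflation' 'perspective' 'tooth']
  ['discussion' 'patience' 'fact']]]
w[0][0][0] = 'tennis'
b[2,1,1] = 'assistance'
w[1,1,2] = 'depth'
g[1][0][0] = 'judgment'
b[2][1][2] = 'technology'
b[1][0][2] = 'song'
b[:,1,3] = ['promotion', 'son', 'understanding']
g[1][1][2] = 'difficulty'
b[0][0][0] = 'childhood'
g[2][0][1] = 'perspective'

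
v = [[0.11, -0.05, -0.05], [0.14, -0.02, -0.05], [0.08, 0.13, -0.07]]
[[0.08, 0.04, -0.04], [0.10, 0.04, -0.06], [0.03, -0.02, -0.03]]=v @ [[0.96,0.21,-0.58],  [-0.06,-0.34,-0.05],  [0.62,-0.05,-0.34]]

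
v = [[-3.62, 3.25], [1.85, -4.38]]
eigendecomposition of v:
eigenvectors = [[0.84, -0.75], [0.54, 0.66]]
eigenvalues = [-1.52, -6.48]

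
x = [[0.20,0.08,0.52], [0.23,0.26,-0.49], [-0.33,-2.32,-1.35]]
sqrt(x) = [[0.50-0.01j,  (-0.16-0.31j),  0.17-0.28j],  [0.17+0.01j,  0.76+0.30j,  -0.15+0.28j],  [(-0.2+0.04j),  -0.82+1.17j,  (0.16+1.07j)]]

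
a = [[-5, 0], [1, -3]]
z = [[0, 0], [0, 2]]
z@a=[[0, 0], [2, -6]]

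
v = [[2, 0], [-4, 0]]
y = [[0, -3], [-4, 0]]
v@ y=[[0, -6], [0, 12]]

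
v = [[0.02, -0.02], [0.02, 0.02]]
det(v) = 0.00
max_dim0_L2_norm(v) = 0.03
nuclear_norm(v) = 0.06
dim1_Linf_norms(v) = [0.02, 0.02]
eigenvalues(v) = [(0.02+0.02j), (0.02-0.02j)]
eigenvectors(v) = [[0.71+0.00j,0.71-0.00j], [0.00-0.71j,0.00+0.71j]]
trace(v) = 0.04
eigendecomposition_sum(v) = [[(0.01+0.01j), -0.01+0.01j], [(0.01-0.01j), 0.01+0.01j]] + [[0.01-0.01j, -0.01-0.01j],[0.01+0.01j, 0.01-0.01j]]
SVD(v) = [[-0.71,-0.71], [-0.71,0.71]] @ diag([0.028284271247461905, 0.0282842712474619]) @ [[-1.0, -0.00], [0.0, 1.0]]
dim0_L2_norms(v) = [0.03, 0.03]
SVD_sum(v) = [[0.02, 0.00], [0.02, 0.0]] + [[0.0, -0.02],[0.0, 0.02]]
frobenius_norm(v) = 0.04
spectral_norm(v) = 0.03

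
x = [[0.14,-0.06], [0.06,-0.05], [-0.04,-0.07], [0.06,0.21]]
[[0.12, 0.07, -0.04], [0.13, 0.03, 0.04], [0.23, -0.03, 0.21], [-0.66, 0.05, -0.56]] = x@[[-0.4, 0.56, -1.29],[-3.01, 0.07, -2.29]]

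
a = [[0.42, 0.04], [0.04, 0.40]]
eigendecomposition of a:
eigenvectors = [[0.79, -0.62],[0.62, 0.79]]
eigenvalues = [0.45, 0.37]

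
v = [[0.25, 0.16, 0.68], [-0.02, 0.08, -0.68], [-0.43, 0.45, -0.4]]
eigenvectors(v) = [[0.81+0.00j, 0.17+0.52j, (0.17-0.52j)], [0.56+0.00j, (-0.18-0.52j), (-0.18+0.52j)], [-0.15+0.00j, -0.63+0.00j, -0.63-0.00j]]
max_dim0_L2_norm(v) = 1.04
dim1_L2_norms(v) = [0.74, 0.68, 0.74]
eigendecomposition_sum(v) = [[0.14-0.00j, (0.14+0j), (-0-0j)], [(0.1-0j), 0.10+0.00j, (-0-0j)], [-0.03+0.00j, -0.03-0.00j, 0.00+0.00j]] + [[(0.06+0.17j), 0.01-0.22j, (0.34+0.07j)], [(-0.06-0.17j), (-0.01+0.22j), (-0.34-0.07j)], [-0.20-0.00j, 0.24+0.09j, -0.20+0.34j]] + [[(0.06-0.17j), (0.01+0.22j), 0.34-0.07j], [-0.06+0.17j, -0.01-0.22j, (-0.34+0.07j)], [(-0.2+0j), (0.24-0.09j), (-0.2-0.34j)]]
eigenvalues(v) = [(0.23+0j), (-0.15+0.73j), (-0.15-0.73j)]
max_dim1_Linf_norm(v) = 0.68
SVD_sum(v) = [[0.24,-0.12,0.63], [-0.23,0.11,-0.59], [-0.21,0.1,-0.55]] + [[-0.11, 0.2, 0.08], [0.07, -0.12, -0.05], [-0.20, 0.36, 0.14]] + [[0.12, 0.08, -0.03], [0.14, 0.09, -0.04], [-0.02, -0.01, 0.00]]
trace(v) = -0.07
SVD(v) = [[-0.62, 0.46, 0.64], [0.58, -0.29, 0.76], [0.53, 0.84, -0.09]] @ diag([1.1157146621925658, 0.5208080049135726, 0.22591992959115603]) @ [[-0.35, 0.17, -0.92],[-0.46, 0.82, 0.33],[0.81, 0.54, -0.21]]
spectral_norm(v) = 1.12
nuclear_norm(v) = 1.86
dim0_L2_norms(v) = [0.5, 0.48, 1.04]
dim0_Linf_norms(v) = [0.43, 0.45, 0.68]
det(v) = 0.13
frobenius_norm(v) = 1.25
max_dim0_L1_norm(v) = 1.76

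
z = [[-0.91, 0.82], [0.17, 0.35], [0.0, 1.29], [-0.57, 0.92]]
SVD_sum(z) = [[-0.46,1.02],[-0.1,0.23],[-0.49,1.07],[-0.44,0.98]] + [[-0.45, -0.20], [0.27, 0.12], [0.49, 0.22], [-0.13, -0.06]]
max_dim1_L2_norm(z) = 1.29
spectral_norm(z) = 1.96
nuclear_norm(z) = 2.76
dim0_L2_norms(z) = [1.09, 1.82]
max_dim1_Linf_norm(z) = 1.29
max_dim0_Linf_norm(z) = 1.29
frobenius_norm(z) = 2.12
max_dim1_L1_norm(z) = 1.73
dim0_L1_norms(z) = [1.65, 3.38]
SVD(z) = [[-0.57, 0.62], [-0.13, -0.38], [-0.60, -0.67], [-0.55, 0.18]] @ diag([1.9632278605104123, 0.7956358260634752]) @ [[0.41, -0.91], [-0.91, -0.41]]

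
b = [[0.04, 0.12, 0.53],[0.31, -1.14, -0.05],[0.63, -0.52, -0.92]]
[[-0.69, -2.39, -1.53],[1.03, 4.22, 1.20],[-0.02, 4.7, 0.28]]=b@[[-2.43, -0.90, -4.36], [-1.53, -3.79, -2.15], [-0.78, -3.58, -2.08]]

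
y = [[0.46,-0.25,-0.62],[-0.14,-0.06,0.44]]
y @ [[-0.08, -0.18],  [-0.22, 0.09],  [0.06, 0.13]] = [[-0.02, -0.19],  [0.05, 0.08]]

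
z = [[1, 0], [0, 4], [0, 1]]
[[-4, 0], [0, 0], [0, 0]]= z @ [[-4, 0], [0, 0]]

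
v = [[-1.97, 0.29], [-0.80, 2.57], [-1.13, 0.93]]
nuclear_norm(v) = 4.94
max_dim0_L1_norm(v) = 3.9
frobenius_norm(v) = 3.65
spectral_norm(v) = 3.23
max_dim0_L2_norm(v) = 2.75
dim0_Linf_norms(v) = [1.97, 2.57]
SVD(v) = [[-0.45,0.8], [-0.78,-0.57], [-0.44,0.18]] @ diag([3.233790481454661, 1.7012639777686551]) @ [[0.62, -0.78], [-0.78, -0.62]]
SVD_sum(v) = [[-0.9, 1.14],[-1.56, 1.97],[-0.89, 1.12]] + [[-1.07, -0.85], [0.76, 0.6], [-0.24, -0.19]]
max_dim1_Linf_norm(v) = 2.57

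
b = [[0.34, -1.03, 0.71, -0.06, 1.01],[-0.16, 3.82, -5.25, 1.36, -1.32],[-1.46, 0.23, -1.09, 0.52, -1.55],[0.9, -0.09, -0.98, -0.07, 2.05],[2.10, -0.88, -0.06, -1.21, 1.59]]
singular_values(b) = [7.2, 3.94, 1.21, 0.92, 0.23]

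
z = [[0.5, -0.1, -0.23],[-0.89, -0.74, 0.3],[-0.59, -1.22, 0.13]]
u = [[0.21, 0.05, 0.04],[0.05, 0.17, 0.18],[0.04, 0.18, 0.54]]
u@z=[[0.04, -0.11, -0.03],  [-0.23, -0.35, 0.06],  [-0.46, -0.8, 0.12]]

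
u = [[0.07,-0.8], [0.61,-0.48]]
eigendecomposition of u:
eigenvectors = [[0.75+0.00j, 0.75-0.00j], [0.26-0.60j, (0.26+0.6j)]]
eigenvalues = [(-0.2+0.64j), (-0.2-0.64j)]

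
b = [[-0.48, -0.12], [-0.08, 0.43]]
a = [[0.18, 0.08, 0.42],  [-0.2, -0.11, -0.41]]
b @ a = [[-0.06, -0.03, -0.15],[-0.1, -0.05, -0.21]]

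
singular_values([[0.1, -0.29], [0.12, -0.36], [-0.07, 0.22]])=[0.54, 0.0]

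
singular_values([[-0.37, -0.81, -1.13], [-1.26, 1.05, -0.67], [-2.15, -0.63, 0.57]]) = [2.52, 1.5, 1.39]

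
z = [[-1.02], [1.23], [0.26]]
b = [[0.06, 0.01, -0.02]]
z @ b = [[-0.06, -0.01, 0.02], [0.07, 0.01, -0.02], [0.02, 0.00, -0.01]]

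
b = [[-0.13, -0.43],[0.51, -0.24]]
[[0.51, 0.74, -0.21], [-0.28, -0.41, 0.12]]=b @ [[-0.98, -1.41, 0.40], [-0.90, -1.29, 0.36]]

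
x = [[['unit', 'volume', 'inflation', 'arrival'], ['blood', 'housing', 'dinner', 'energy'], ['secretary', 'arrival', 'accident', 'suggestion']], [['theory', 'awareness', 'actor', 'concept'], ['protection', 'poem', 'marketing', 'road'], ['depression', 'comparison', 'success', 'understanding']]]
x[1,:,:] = [['theory', 'awareness', 'actor', 'concept'], ['protection', 'poem', 'marketing', 'road'], ['depression', 'comparison', 'success', 'understanding']]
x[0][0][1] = 'volume'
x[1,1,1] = 'poem'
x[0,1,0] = 'blood'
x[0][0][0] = 'unit'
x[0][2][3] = 'suggestion'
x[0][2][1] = 'arrival'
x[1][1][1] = 'poem'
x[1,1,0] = 'protection'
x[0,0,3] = 'arrival'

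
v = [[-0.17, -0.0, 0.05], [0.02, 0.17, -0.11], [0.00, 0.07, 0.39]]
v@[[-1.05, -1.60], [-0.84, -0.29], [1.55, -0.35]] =[[0.26, 0.25], [-0.33, -0.04], [0.55, -0.16]]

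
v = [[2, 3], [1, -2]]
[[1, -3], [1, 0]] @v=[[-1, 9], [2, 3]]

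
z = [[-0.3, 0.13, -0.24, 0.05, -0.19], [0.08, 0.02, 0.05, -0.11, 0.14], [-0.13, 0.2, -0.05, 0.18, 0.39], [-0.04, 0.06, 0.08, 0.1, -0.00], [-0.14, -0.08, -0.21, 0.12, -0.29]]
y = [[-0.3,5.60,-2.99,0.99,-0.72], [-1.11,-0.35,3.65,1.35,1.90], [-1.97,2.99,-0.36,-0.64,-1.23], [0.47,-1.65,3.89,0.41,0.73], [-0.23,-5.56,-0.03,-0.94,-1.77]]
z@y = [[0.49, -1.47, 1.66, 0.23, 1.13], [-0.23, -0.01, -0.62, -0.1, -0.41], [-0.09, -3.41, 1.83, -0.12, -0.02], [-0.17, -0.17, 0.7, 0.03, 0.12], [0.67, 0.03, 0.68, 0.21, 0.81]]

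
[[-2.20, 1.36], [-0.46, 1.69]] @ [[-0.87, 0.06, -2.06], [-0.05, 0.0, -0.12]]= [[1.85, -0.13, 4.37], [0.32, -0.03, 0.74]]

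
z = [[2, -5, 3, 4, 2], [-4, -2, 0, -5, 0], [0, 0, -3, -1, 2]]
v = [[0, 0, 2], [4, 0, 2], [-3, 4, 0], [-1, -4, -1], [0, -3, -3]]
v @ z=[[0, 0, -6, -2, 4], [8, -20, 6, 14, 12], [-22, 7, -9, -32, -6], [14, 13, 0, 17, -4], [12, 6, 9, 18, -6]]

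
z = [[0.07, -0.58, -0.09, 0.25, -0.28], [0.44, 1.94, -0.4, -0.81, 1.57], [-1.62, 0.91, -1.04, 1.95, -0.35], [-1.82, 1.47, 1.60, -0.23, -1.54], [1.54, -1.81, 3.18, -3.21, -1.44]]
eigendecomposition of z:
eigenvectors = [[-0.00+0.00j, (-0.02-0.13j), -0.02+0.13j, (0.39+0.11j), (0.39-0.11j)],  [-0.17+0.00j, (-0.09+0.54j), (-0.09-0.54j), (0.13+0.07j), 0.13-0.07j],  [(-0.2+0j), (0.42-0.05j), 0.42+0.05j, (0.61-0.07j), 0.61+0.07j],  [0.51+0.00j, (0.59+0j), (0.59-0j), 0.62+0.00j, 0.62-0.00j],  [(0.82+0j), (-0.31-0.23j), -0.31+0.23j, (0.21-0.14j), (0.21+0.14j)]]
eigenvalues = [(-3.83+0j), (1.57+2.18j), (1.57-2.18j), (-0.01+0.03j), (-0.01-0.03j)]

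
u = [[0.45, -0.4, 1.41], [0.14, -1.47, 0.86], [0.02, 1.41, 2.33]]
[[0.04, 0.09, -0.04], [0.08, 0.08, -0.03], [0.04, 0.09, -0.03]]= u@[[-0.07, 0.02, -0.01],  [-0.04, -0.02, 0.01],  [0.04, 0.05, -0.02]]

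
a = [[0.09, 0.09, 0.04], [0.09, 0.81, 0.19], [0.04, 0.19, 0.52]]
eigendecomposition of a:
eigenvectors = [[-0.99, 0.12, -0.01], [0.11, 0.89, -0.44], [0.04, 0.44, 0.9]]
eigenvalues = [0.08, 0.92, 0.43]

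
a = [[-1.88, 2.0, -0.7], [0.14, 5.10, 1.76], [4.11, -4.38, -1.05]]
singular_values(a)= [7.93, 3.25, 0.99]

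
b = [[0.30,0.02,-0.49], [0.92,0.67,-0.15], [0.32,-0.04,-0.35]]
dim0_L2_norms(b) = [1.02, 0.67, 0.62]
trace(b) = 0.62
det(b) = 0.06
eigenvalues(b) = [(0.73+0j), (-0.06+0.27j), (-0.06-0.27j)]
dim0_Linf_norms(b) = [0.92, 0.67, 0.49]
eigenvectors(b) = [[(-0.07+0j), 0.52-0.26j, 0.52+0.26j],[-1.00+0.00j, -0.62+0.00j, -0.62-0.00j],[(0.02+0j), 0.21-0.48j, (0.21+0.48j)]]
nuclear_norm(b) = 1.89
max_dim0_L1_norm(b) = 1.54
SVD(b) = [[-0.33, 0.71, -0.62], [-0.9, -0.43, -0.02], [-0.28, 0.55, 0.78]] @ diag([1.245614417357757, 0.5628218494726458, 0.08047539392066631]) @ [[-0.82, -0.48, 0.32], [-0.02, -0.53, -0.85], [0.58, -0.70, 0.43]]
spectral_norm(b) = 1.25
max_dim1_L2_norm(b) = 1.15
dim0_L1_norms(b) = [1.54, 0.73, 0.99]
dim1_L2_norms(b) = [0.57, 1.15, 0.48]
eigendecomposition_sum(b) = [[0.07+0.00j, (0.04+0j), (-0.04+0j)], [(1+0j), (0.66+0j), (-0.54+0j)], [(-0.02+0j), (-0.01+0j), (0.01+0j)]] + [[(0.12+0.15j), -0.01-0.01j, -0.23-0.04j],  [(-0.04-0.2j), 0.01+0.02j, (0.2+0.15j)],  [0.17+0.04j, -0.01-0.00j, (-0.18+0.1j)]] + [[(0.12-0.15j),  (-0.01+0.01j),  -0.23+0.04j], [-0.04+0.20j,  0.01-0.02j,  0.20-0.15j], [(0.17-0.04j),  (-0.01+0j),  (-0.18-0.1j)]]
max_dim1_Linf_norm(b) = 0.92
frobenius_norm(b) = 1.37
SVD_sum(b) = [[0.34, 0.2, -0.13], [0.92, 0.54, -0.36], [0.29, 0.17, -0.11]] + [[-0.01, -0.21, -0.34],[0.0, 0.13, 0.21],[-0.01, -0.17, -0.26]] + [[-0.03, 0.03, -0.02], [-0.0, 0.0, -0.00], [0.04, -0.04, 0.03]]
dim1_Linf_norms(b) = [0.49, 0.92, 0.35]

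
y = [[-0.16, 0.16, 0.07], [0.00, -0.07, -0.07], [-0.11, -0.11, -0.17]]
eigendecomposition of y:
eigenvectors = [[0.74+0.00j, (0.74-0j), (0.37+0j)], [-0.17+0.20j, -0.17-0.20j, (0.66+0j)], [-0.03+0.62j, -0.03-0.62j, -0.66+0.00j]]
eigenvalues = [(-0.2+0.1j), (-0.2-0.1j), 0j]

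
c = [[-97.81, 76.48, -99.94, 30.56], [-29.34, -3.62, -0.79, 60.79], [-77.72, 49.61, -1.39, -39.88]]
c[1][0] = -29.34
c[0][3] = 30.56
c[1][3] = 60.79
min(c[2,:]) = -77.72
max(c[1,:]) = 60.79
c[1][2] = -0.79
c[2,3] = -39.88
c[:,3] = [30.56, 60.79, -39.88]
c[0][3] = 30.56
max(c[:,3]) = 60.79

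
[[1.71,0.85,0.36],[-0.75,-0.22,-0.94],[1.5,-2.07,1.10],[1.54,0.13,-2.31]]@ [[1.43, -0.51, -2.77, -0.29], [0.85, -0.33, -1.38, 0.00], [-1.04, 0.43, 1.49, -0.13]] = [[2.79, -1.0, -5.37, -0.54], [-0.28, 0.05, 0.98, 0.34], [-0.76, 0.39, 0.34, -0.58], [4.72, -1.82, -7.89, -0.15]]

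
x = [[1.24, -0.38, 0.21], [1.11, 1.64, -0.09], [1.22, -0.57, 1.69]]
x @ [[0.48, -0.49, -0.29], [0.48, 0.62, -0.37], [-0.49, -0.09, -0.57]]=[[0.31, -0.86, -0.34], [1.36, 0.48, -0.88], [-0.52, -1.1, -1.11]]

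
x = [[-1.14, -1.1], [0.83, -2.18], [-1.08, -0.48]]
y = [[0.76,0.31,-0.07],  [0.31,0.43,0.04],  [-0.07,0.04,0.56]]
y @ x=[[-0.53,-1.48], [-0.04,-1.3], [-0.49,-0.28]]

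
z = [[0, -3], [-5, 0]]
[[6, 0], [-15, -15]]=z@[[3, 3], [-2, 0]]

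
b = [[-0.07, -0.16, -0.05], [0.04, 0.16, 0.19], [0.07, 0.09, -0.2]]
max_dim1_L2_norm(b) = 0.25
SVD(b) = [[-0.47, -0.47, 0.75],[0.82, 0.07, 0.56],[-0.32, 0.88, 0.35]] @ diag([0.3049785960591018, 0.23718365512654305, 0.005654174266178092]) @ [[0.14, 0.58, 0.80], [0.41, 0.70, -0.59], [-0.90, 0.41, -0.14]]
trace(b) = -0.11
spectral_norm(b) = 0.30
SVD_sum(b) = [[-0.02, -0.08, -0.11], [0.04, 0.15, 0.20], [-0.01, -0.06, -0.08]] + [[-0.05, -0.08, 0.07],  [0.01, 0.01, -0.01],  [0.09, 0.15, -0.12]] + [[-0.00, 0.0, -0.0], [-0.00, 0.00, -0.0], [-0.00, 0.0, -0.00]]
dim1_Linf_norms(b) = [0.16, 0.19, 0.2]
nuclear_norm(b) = 0.55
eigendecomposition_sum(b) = [[-0.05, -0.14, -0.07], [0.06, 0.19, 0.09], [0.01, 0.02, 0.01]] + [[-0.01,-0.01,-0.01], [0.01,0.0,0.0], [-0.00,-0.00,-0.0]] + [[-0.01,  -0.01,  0.03], [-0.03,  -0.03,  0.09], [0.07,  0.07,  -0.21]]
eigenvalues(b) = [0.15, -0.01, -0.25]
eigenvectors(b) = [[0.60, -0.91, -0.11],[-0.80, 0.38, -0.41],[-0.09, -0.15, 0.91]]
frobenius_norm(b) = 0.39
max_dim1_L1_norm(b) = 0.39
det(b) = 0.00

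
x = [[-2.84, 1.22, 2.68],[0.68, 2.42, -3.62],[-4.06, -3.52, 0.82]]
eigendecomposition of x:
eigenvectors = [[0.08+0.00j, (-0.69+0j), (-0.69-0j)], [(-0.8+0j), 0.15-0.35j, (0.15+0.35j)], [0.59+0.00j, (-0.2-0.58j), (-0.2+0.58j)]]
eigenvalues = [(5.04+0j), (-2.32+2.84j), (-2.32-2.84j)]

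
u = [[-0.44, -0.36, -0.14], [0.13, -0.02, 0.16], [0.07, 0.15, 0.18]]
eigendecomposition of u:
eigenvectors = [[(-0.38+0j), 0.87+0.00j, 0.87-0.00j], [0.37+0.00j, (-0.47-0.15j), -0.47+0.15j], [(0.85+0j), 0.02+0.06j, 0.02-0.06j]]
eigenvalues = [(0.21+0j), (-0.25+0.05j), (-0.25-0.05j)]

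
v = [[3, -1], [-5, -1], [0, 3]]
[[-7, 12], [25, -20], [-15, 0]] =v@[[-4, 4], [-5, 0]]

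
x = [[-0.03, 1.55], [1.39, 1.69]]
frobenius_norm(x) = 2.68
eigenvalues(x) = [-0.87, 2.53]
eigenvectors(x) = [[-0.88,-0.52],  [0.48,-0.86]]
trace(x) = 1.66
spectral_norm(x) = 2.54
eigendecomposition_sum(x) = [[-0.66,  0.4], [0.36,  -0.22]] + [[0.63, 1.15], [1.03, 1.91]]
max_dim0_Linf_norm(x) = 1.69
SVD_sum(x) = [[0.62, 1.22], [0.97, 1.90]] + [[-0.65, 0.33],  [0.42, -0.21]]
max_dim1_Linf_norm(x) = 1.69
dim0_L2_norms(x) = [1.39, 2.29]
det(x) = -2.21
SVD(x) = [[0.54, 0.84],[0.84, -0.54]] @ diag([2.536931943977579, 0.8692389266629417]) @ [[0.46, 0.89], [-0.89, 0.46]]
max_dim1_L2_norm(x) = 2.19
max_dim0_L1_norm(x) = 3.24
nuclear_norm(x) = 3.41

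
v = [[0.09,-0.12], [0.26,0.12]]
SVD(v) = [[-0.15, -0.99], [-0.99, 0.15]] @ diag([0.28867203877730585, 0.14549382814454231]) @ [[-0.94,-0.35], [-0.35,0.94]]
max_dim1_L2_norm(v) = 0.29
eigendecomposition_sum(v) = [[(0.04+0.09j), (-0.06+0.04j)], [0.13-0.08j, (0.06+0.08j)]] + [[0.04-0.09j, -0.06-0.04j], [0.13+0.08j, 0.06-0.08j]]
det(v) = 0.04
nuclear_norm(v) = 0.43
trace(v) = 0.21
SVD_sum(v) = [[0.04,  0.01], [0.27,  0.10]] + [[0.05, -0.13], [-0.01, 0.02]]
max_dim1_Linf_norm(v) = 0.26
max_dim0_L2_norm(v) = 0.28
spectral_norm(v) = 0.29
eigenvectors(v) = [[0.05-0.56j, 0.05+0.56j], [(-0.83+0j), -0.83-0.00j]]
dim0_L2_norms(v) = [0.28, 0.17]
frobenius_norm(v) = 0.32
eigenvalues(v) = [(0.11+0.18j), (0.11-0.18j)]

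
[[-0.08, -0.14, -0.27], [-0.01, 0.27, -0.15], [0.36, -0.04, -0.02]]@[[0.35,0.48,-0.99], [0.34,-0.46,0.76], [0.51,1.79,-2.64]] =[[-0.21, -0.46, 0.69], [0.01, -0.40, 0.61], [0.10, 0.16, -0.33]]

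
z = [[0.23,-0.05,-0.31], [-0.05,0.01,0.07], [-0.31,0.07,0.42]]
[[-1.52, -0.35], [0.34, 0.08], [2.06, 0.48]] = z @ [[-3.53,1.39], [1.26,4.29], [2.09,1.46]]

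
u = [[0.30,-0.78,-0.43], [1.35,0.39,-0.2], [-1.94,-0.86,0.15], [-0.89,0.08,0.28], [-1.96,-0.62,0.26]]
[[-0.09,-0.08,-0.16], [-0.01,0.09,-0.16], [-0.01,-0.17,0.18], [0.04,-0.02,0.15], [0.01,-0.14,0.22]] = u@ [[-0.02, 0.05, -0.11], [0.07, 0.09, 0.07], [0.06, 0.06, 0.17]]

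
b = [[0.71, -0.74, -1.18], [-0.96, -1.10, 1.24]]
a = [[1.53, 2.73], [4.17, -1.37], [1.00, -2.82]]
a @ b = [[-1.53, -4.14, 1.58], [4.28, -1.58, -6.62], [3.42, 2.36, -4.68]]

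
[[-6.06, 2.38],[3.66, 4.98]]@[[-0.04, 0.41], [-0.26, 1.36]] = [[-0.38, 0.75], [-1.44, 8.27]]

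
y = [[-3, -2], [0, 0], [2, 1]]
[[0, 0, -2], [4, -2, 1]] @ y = [[-4, -2], [-10, -7]]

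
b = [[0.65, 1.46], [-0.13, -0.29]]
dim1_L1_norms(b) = [2.11, 0.42]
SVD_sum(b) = [[0.65, 1.46], [-0.13, -0.29]] + [[-0.0, 0.0], [-0.0, 0.00]]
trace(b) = 0.36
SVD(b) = [[-0.98, 0.20], [0.2, 0.98]] @ diag([1.6294475638967274, 0.0007978164064949105]) @ [[-0.41, -0.91],[-0.91, 0.41]]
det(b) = 0.00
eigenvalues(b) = [0.36, 0.0]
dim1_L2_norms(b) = [1.6, 0.32]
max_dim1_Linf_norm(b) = 1.46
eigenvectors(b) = [[0.98, -0.91], [-0.20, 0.40]]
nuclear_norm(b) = 1.63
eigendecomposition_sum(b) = [[0.65, 1.48], [-0.13, -0.3]] + [[-0.00,  -0.02], [0.00,  0.01]]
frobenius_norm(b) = 1.63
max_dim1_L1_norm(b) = 2.11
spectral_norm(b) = 1.63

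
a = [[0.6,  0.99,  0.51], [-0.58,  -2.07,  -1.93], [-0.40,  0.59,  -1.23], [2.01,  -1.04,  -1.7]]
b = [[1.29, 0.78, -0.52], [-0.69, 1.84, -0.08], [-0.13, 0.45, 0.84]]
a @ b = [[0.02, 2.52, 0.04], [0.93, -5.13, -1.15], [-0.76, 0.22, -0.87], [3.53, -1.11, -2.39]]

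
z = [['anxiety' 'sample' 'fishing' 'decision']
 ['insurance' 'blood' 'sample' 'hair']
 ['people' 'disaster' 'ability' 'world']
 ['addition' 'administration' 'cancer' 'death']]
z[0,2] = 'fishing'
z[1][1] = 'blood'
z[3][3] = 'death'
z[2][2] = 'ability'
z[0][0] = 'anxiety'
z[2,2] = 'ability'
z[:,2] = ['fishing', 'sample', 'ability', 'cancer']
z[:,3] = ['decision', 'hair', 'world', 'death']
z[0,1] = 'sample'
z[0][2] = 'fishing'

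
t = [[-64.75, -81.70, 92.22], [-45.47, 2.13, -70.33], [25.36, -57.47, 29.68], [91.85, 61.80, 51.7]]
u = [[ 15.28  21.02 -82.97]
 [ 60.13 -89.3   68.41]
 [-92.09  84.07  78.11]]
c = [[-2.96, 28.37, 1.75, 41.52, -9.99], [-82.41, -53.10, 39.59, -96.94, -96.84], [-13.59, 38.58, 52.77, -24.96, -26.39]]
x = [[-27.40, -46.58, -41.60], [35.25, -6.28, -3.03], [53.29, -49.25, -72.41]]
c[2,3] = -24.96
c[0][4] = -9.99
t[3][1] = 61.8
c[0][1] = 28.37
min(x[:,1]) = -49.25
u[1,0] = 60.13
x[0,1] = -46.58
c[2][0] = -13.59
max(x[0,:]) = -27.4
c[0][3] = 41.52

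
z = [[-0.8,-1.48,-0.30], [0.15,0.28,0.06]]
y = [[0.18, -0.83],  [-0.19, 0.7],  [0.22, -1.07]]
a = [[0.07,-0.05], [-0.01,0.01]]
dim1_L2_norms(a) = [0.09, 0.01]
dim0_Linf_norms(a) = [0.07, 0.05]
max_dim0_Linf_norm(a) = 0.07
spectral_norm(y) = 1.56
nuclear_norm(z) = 1.74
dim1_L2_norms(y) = [0.85, 0.73, 1.09]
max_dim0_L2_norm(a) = 0.07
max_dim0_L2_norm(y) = 1.52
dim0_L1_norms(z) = [0.95, 1.76, 0.36]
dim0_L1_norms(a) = [0.08, 0.06]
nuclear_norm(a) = 0.09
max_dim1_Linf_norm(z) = 1.48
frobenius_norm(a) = 0.09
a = z @ y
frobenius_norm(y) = 1.56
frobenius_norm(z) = 1.74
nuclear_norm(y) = 1.60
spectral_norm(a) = 0.09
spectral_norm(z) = 1.74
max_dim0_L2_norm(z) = 1.51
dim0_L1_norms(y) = [0.59, 2.6]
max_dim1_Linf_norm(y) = 1.07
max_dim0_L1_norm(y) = 2.6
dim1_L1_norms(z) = [2.58, 0.49]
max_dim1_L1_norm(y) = 1.29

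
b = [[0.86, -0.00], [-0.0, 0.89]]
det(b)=0.765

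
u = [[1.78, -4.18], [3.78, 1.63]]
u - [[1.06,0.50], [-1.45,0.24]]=[[0.72,  -4.68], [5.23,  1.39]]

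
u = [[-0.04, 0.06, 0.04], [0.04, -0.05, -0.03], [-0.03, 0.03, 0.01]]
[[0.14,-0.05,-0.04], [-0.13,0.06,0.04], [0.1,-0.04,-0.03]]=u @[[-0.9, 2.08, 0.70], [2.99, 0.66, -0.34], [-1.99, -0.22, 0.16]]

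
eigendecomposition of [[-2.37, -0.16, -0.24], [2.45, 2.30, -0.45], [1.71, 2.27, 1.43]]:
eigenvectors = [[0.87+0.00j, (0.06+0j), 0.06-0.00j],[-0.48+0.00j, -0.19-0.42j, -0.19+0.42j],[(-0.11+0j), -0.89+0.00j, -0.89-0.00j]]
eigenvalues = [(-2.25+0j), (1.81+1.07j), (1.81-1.07j)]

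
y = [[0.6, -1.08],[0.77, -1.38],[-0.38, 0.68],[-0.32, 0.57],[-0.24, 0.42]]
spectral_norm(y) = 2.30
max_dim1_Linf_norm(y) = 1.38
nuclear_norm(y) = 2.31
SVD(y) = [[-0.54, 0.44],[-0.69, 0.06],[0.34, 0.06],[0.28, 0.28],[0.21, 0.85]] @ diag([2.3003842059083497, 0.005701333827542109]) @ [[-0.49,  0.87],[-0.87,  -0.49]]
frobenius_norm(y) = 2.30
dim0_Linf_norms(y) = [0.77, 1.38]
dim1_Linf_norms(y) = [1.08, 1.38, 0.68, 0.57, 0.42]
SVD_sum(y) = [[0.6, -1.08], [0.77, -1.38], [-0.38, 0.68], [-0.32, 0.57], [-0.24, 0.42]] + [[-0.0, -0.00], [-0.00, -0.00], [-0.00, -0.00], [-0.0, -0.00], [-0.0, -0.0]]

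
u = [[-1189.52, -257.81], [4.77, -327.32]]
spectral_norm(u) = 1218.98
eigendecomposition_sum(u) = [[-1190.07, -356.44], [6.59, 1.98]] + [[0.55,98.63], [-1.82,-329.3]]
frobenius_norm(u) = 1260.39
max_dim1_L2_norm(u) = 1217.14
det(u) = 390583.44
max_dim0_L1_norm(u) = 1194.29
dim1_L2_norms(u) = [1217.14, 327.35]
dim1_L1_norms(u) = [1447.33, 332.09]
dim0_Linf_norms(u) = [1189.52, 327.32]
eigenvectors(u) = [[-1.0, 0.29], [0.01, -0.96]]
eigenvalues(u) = [-1188.09, -328.75]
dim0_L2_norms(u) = [1189.53, 416.66]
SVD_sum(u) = [[-1185.38,-275.60], [-67.67,-15.73]] + [[-4.14, 17.79], [72.44, -311.59]]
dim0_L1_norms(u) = [1194.29, 585.13]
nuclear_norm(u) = 1539.40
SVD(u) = [[-1.0,-0.06],[-0.06,1.00]] @ diag([1218.9821438800454, 320.417687872576]) @ [[0.97,0.23], [0.23,-0.97]]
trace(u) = -1516.84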